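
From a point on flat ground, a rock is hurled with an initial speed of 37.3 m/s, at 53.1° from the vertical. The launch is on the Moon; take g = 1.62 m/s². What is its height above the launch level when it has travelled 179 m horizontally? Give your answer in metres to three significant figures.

105 m

vₓ = 37.30 sin 53.1° = 29.83 m/s; v_y0 = 37.30 cos 53.1° = 22.40 m/s.
Time to reach x = 179 m: t = x/vₓ = 179/29.83 = 6.001 s.
Height: y = v_y0 t − ½ g t² = 22.40 × 6.001 − 0.8100 × 6.001² = 134.4 − 29.17 = 105.2 m.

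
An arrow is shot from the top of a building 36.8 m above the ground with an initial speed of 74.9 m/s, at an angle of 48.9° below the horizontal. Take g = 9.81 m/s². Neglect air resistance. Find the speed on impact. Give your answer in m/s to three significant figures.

79.6 m/s

vₓ = 74.90 cos 48.9° = 49.24 m/s; v_y0 = −56.44 m/s (downward).
Vertical motion (up positive, ground at y = 0): 4.905 t² − (−56.44) t − 36.8 = 0, so t = (−56.44 + √(56.44² + 2·9.81·36.8)) / 9.81 = (−56.44 + 62.51) / 9.81 = 0.6187 s.
Vertical velocity at impact: v_y = v_y0 − g t = −56.44 − 9.81 × 0.6187 = −62.51 m/s.
Speed: |v| = √(vₓ² + v_y²) = √(49.24² + 62.51²) = 79.57 m/s.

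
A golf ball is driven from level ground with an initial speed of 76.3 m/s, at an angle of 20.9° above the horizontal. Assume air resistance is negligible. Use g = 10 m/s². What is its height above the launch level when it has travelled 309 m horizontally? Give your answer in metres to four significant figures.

24.03 m

Horizontal component vₓ = 76.30 cos 20.9° = 71.28 m/s; vertical v_y0 = 76.30 sin 20.9° = 27.22 m/s.
x = vₓ t ⇒ t = 309/71.28 = 4.335 s.
Height: y = v_y0 t − ½ g t² = 27.22 × 4.335 − 5.000 × 4.335² = 118.0 − 93.96 = 24.03 m.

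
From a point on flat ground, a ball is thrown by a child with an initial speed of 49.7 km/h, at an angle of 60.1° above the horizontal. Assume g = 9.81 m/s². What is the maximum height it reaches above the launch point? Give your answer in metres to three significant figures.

7.30 m

Convert: 49.7 km/h = 49.7/3.6 = 13.81 m/s.
Resolve: vₓ = 13.81 cos 60.1° = 6.882 m/s and v_y0 = 13.81 sin 60.1° = 11.97 m/s.
Maximum height: H = v_y0² / (2g) = 11.97² / (2 × 9.81) = 7.300 m.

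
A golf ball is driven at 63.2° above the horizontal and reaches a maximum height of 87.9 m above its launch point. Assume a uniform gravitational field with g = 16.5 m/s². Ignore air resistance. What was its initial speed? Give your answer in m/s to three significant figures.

At the peak v_y = 0, so v_y0 = √(2gH) = √(2 × 16.5 × 87.9) = 53.86 m/s.
v_y0 = v₀ sin θ ⇒ v₀ = 53.86 / sin 63.2° = 60.34 m/s.

60.3 m/s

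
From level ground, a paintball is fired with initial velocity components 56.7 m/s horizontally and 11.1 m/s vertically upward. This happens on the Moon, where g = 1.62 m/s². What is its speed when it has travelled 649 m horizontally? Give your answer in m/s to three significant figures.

57.2 m/s

x = vₓ t ⇒ t = 649/56.70 = 11.45 s.
Vertical velocity there: v_y = v_y0 − g t = 11.10 − 1.62 × 11.45 = −7.443 m/s.
Speed: √(vₓ² + v_y²) = √(56.70² + 7.443²) = 57.19 m/s.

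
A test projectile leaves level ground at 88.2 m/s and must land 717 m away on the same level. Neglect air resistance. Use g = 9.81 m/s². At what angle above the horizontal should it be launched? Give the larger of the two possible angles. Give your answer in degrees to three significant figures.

From R = (v₀²/g) sin 2θ: sin 2θ = 9.81 × 717 / 7779.2 = 0.9042.
2θ = 64.71° or 180° − 64.71° = 115.3°, so θ = 32.36° or 57.64°.
The larger angle is 57.64°.

57.6°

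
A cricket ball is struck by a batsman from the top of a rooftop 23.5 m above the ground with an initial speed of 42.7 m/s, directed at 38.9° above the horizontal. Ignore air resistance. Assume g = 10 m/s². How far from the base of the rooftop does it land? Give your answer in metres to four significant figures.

Components: vₓ = 42.70 cos 38.9° = 33.23 m/s, v_y0 = 42.70 sin 38.9° = 26.81 m/s.
With up positive and y = 0 at the ground: y(t) = 23.5 + (26.81) t − 5.000 t². Setting y = 0 and taking the positive root: t = [26.81 + √(26.81² + 2·10.0·23.5)] / 10.0 = (26.81 + 34.48) / 10.0 = 6.130 s.
Horizontal distance: R = vₓ t = 33.23 × 6.130 = 203.7 m.

203.7 m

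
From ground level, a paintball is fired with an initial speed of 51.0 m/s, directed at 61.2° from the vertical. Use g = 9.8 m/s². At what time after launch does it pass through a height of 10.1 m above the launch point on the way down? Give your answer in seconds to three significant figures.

vₓ = 51.00 sin 61.2° = 44.69 m/s; v_y0 = 51.00 cos 61.2° = 24.57 m/s.
Set y = v_y0 t − ½ g t² = 10.1: 4.900 t² − 24.57 t + 10.1 = 0.
t = [24.57 ± √(24.57² − 2·9.80·10.1)] / 9.80 = (24.57 ± 20.14) / 9.80, so t = 0.4518 s or t = 4.562 s.
The descending-branch root is 4.562 s.

4.56 s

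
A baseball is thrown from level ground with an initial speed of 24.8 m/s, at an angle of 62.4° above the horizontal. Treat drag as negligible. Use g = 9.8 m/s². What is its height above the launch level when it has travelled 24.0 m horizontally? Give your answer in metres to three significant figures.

vₓ = 24.80 cos 62.4° = 11.49 m/s; v_y0 = 24.80 sin 62.4° = 21.98 m/s.
x = vₓ t ⇒ t = 24.0/11.49 = 2.089 s.
Height: y = v_y0 t − ½ g t² = 21.98 × 2.089 − 4.900 × 2.089² = 45.91 − 21.38 = 24.53 m.

24.5 m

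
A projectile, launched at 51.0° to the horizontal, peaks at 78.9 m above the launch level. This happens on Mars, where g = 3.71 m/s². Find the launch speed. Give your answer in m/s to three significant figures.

At the peak v_y = 0, so v_y0 = √(2gH) = √(2 × 3.71 × 78.9) = 24.20 m/s.
v_y0 = v₀ sin θ ⇒ v₀ = 24.20 / sin 51.0° = 31.13 m/s.

31.1 m/s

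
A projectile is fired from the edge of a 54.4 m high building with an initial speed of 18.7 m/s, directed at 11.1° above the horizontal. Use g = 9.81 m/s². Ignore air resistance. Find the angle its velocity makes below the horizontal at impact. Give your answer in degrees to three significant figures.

Components: vₓ = 18.70 cos 11.1° = 18.35 m/s, v_y0 = 18.70 sin 11.1° = 3.600 m/s.
Vertical motion (up positive, ground at y = 0): 4.905 t² − (3.600) t − 54.4 = 0, so t = (3.600 + √(3.600² + 2·9.81·54.4)) / 9.81 = (3.600 + 32.87) / 9.81 = 3.717 s.
At impact: v_y = v_y0 − g t = −32.87 m/s; vₓ = 18.35 m/s.
Angle below horizontal: arctan(|v_y|/vₓ) = arctan(32.87/18.35) = 60.83°.

60.8°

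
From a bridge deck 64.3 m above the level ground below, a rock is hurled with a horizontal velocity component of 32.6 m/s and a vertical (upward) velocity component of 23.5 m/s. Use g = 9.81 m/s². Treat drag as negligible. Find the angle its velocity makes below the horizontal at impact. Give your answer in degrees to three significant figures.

The projectile lands when y = 64.3 + (23.50) t − ½·9.81·t² = 0. Positive root: t = (23.50 + √(23.50² + 2·9.81·64.3)) / 9.81 = (23.50 + 42.59) / 9.81 = 6.737 s.
At impact: v_y = v_y0 − g t = −42.59 m/s; vₓ = 32.60 m/s.
Angle below horizontal: arctan(|v_y|/vₓ) = arctan(42.59/32.60) = 52.57°.

52.6°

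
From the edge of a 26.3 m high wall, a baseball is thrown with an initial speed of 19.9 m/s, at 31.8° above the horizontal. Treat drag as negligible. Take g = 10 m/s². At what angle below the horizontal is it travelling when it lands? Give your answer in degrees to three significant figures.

56.2°

Components: vₓ = 19.90 cos 31.8° = 16.91 m/s, v_y0 = 19.90 sin 31.8° = 10.49 m/s.
Vertical motion (up positive, ground at y = 0): 5.000 t² − (10.49) t − 26.3 = 0, so t = (10.49 + √(10.49² + 2·10.0·26.3)) / 10.0 = (10.49 + 25.22) / 10.0 = 3.570 s.
At impact: v_y = v_y0 − g t = −25.22 m/s; vₓ = 16.91 m/s.
Angle below horizontal: arctan(|v_y|/vₓ) = arctan(25.22/16.91) = 56.15°.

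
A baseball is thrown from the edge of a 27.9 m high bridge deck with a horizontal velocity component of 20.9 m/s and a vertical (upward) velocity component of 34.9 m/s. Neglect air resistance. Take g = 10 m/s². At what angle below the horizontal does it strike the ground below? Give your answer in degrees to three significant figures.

63.6°

With up positive and y = 0 at the ground: y(t) = 27.9 + (34.90) t − 5.000 t². Setting y = 0 and taking the positive root: t = [34.90 + √(34.90² + 2·10.0·27.9)] / 10.0 = (34.90 + 42.14) / 10.0 = 7.704 s.
At impact: v_y = v_y0 − g t = −42.14 m/s; vₓ = 20.90 m/s.
Angle below horizontal: arctan(|v_y|/vₓ) = arctan(42.14/20.90) = 63.62°.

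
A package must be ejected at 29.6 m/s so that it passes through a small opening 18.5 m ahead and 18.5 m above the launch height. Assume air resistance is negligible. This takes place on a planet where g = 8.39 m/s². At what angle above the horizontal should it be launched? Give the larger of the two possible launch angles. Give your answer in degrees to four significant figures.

Trajectory: y = x tanθ − g x² (1 + tan²θ)/(2v₀²). With x = 18.5, y = 18.5, v₀ = 29.6, g = 8.39:
1.639 tan²θ − 18.5 tanθ + (20.14) = 0.
tanθ = [18.5 ± √(18.5² − 4 × 1.639 × (20.14))] / (2 × 1.639) = (18.5 ± 14.50) / 3.277, giving tanθ = 1.221 or 10.07.
θ = 50.67° or 84.33°; the larger is 84.33°.

84.33°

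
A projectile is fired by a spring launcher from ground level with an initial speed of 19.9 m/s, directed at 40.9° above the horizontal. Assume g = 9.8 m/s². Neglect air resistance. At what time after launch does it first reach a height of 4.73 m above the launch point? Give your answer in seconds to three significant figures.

0.434 s

Components: vₓ = 19.90 cos 40.9° = 15.04 m/s, v_y0 = 19.90 sin 40.9° = 13.03 m/s.
Require v_y0 t − ½ g t² = 4.73, i.e. 4.900 t² − 13.03 t + 4.73 = 0.
Quadratic formula: t = (13.03 ± √77.056) / 9.80 = (13.03 ± 8.778) / 9.80 → t = 0.4338 s or 2.225 s.
The first (ascending) time is 0.4338 s.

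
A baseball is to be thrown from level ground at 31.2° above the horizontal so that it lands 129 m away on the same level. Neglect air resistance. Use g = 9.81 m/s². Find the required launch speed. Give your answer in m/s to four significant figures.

From R = (v₀² / g) sin 2θ: v₀ = √(gR / sin 2θ).
v₀ = √(9.81 × 129 / sin 62.40°) = √(1265 / 0.8862) = √1428.0 = 37.79 m/s.

37.79 m/s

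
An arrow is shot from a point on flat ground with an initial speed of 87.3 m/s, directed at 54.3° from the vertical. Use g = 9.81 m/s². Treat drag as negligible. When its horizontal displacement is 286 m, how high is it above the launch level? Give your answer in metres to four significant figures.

125.7 m

Resolve: vₓ = 87.30 sin 54.3° = 70.89 m/s and v_y0 = 87.30 cos 54.3° = 50.94 m/s.
x = vₓ t ⇒ t = 286/70.89 = 4.034 s.
Height: y = v_y0 t − ½ g t² = 50.94 × 4.034 − 4.905 × 4.034² = 205.5 − 79.83 = 125.7 m.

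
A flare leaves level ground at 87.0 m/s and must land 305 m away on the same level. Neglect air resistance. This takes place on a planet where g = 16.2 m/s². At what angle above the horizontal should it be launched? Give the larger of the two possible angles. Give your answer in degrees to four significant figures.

From R = (v₀²/g) sin 2θ: sin 2θ = 16.2 × 305 / 7569.0 = 0.6528.
2θ = 40.75° or 180° − 40.75° = 139.2°, so θ = 20.38° or 69.62°.
The larger angle is 69.62°.

69.62°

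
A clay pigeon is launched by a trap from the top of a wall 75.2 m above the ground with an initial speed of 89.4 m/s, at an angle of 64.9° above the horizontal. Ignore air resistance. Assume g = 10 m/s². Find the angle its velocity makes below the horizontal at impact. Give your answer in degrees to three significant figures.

67.1°

vₓ = 89.40 cos 64.9° = 37.92 m/s; v_y0 = 89.40 sin 64.9° = 80.96 m/s.
Vertical motion (up positive, ground at y = 0): 5.000 t² − (80.96) t − 75.2 = 0, so t = (80.96 + √(80.96² + 2·10.0·75.2)) / 10.0 = (80.96 + 89.77) / 10.0 = 17.07 s.
At impact: v_y = v_y0 − g t = −89.77 m/s; vₓ = 37.92 m/s.
Angle below horizontal: arctan(|v_y|/vₓ) = arctan(89.77/37.92) = 67.10°.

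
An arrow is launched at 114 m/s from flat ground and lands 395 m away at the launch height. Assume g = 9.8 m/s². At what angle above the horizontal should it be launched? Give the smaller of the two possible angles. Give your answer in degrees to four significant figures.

R = v₀² sin 2θ / g gives sin 2θ = gR/v₀² = 9.80·395/114² = 0.2979.
2θ = 17.33° or 180° − 17.33° = 162.7°, so θ = 8.665° or 81.34°.
The smaller angle is 8.665°.

8.665°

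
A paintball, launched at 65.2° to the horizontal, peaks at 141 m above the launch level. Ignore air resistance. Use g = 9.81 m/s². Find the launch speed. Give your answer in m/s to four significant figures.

At the peak v_y = 0, so v_y0 = √(2gH) = √(2 × 9.81 × 141) = 52.60 m/s.
v_y0 = v₀ sin θ ⇒ v₀ = 52.60 / sin 65.2° = 57.94 m/s.

57.94 m/s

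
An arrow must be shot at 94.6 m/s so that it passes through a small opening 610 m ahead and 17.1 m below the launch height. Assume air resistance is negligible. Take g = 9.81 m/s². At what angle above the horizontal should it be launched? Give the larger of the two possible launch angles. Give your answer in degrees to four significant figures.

Trajectory: y = x tanθ − g x² (1 + tan²θ)/(2v₀²). With x = 610, y = −17.1, v₀ = 94.6, g = 9.81:
203.9 tan²θ − 610 tanθ + (186.8) = 0.
tanθ = [610 ± √(610² − 4 × 203.9 × (186.8))] / (2 × 203.9) = (610 ± 468.7) / 407.9, giving tanθ = 0.3464 or 2.645.
θ = 19.11° or 69.29°; the larger is 69.29°.

69.29°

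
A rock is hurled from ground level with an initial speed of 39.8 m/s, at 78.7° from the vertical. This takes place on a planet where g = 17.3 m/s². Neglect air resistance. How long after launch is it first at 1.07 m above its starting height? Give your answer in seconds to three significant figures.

Resolve: vₓ = 39.80 sin 78.7° = 39.03 m/s and v_y0 = 39.80 cos 78.7° = 7.799 m/s.
Height y(t) = 7.799 t − 8.650 t² = 1.07 gives 8.650 t² − 7.799 t + 1.07 = 0.
Quadratic formula: t = (7.799 ± √23.797) / 17.3 = (7.799 ± 4.878) / 17.3 → t = 0.1688 s or 0.7328 s.
The first (ascending) time is 0.1688 s.

0.169 s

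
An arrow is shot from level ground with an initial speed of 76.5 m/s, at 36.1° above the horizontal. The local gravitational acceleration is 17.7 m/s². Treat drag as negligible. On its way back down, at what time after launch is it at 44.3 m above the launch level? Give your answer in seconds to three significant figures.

3.76 s

vₓ = 76.50 cos 36.1° = 61.81 m/s; v_y0 = 76.50 sin 36.1° = 45.07 m/s.
Height y(t) = 45.07 t − 8.850 t² = 44.3 gives 8.850 t² − 45.07 t + 44.3 = 0.
Quadratic formula: t = (45.07 ± √463.40) / 17.7 = (45.07 ± 21.53) / 17.7 → t = 1.330 s or 3.763 s.
The descending-branch root is 3.763 s.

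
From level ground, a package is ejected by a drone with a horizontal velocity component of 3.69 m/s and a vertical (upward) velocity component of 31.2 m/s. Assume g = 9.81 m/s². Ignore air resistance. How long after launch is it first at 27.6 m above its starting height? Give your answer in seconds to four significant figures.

Height y(t) = 31.20 t − 4.905 t² = 27.6 gives 4.905 t² − 31.20 t + 27.6 = 0.
t = [31.20 ± √(31.20² − 2·9.81·27.6)] / 9.81 = (31.20 ± 20.78) / 9.81, so t = 1.062 s or t = 5.299 s.
The first (ascending) time is 1.062 s.

1.062 s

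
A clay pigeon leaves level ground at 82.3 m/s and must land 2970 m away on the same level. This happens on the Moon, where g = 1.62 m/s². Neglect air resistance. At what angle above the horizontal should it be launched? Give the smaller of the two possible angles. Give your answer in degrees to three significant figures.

22.6°

From R = (v₀²/g) sin 2θ: sin 2θ = 1.62 × 2970 / 6773.3 = 0.7103.
2θ = 45.26° or 180° − 45.26° = 134.7°, so θ = 22.63° or 67.37°.
The smaller angle is 22.63°.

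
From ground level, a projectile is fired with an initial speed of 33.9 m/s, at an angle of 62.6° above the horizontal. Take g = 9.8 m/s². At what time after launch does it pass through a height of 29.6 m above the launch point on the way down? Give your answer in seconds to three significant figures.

4.91 s

vₓ = 33.90 cos 62.6° = 15.60 m/s; v_y0 = 33.90 sin 62.6° = 30.10 m/s.
Height y(t) = 30.10 t − 4.900 t² = 29.6 gives 4.900 t² − 30.10 t + 29.6 = 0.
t = [30.10 ± √(30.10² − 2·9.80·29.6)] / 9.80 = (30.10 ± 18.05) / 9.80, so t = 1.230 s or t = 4.913 s.
The descending-branch root is 4.913 s.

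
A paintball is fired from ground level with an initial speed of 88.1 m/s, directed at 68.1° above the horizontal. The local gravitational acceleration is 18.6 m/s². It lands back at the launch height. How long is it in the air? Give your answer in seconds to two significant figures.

Horizontal component vₓ = 88.10 cos 68.1° = 32.86 m/s; vertical v_y0 = 88.10 sin 68.1° = 81.74 m/s.
It returns to y = 0 when t = 2 v_y0 / g = 2(81.74)/18.6 = 8.790 s.

8.8 s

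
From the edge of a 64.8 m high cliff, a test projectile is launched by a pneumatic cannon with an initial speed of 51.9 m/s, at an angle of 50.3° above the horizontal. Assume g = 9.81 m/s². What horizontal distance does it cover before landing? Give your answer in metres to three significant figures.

316 m

Horizontal component vₓ = 51.90 cos 50.3° = 33.15 m/s; vertical v_y0 = 51.90 sin 50.3° = 39.93 m/s.
With up positive and y = 0 at the ground: y(t) = 64.8 + (39.93) t − 4.905 t². Setting y = 0 and taking the positive root: t = [39.93 + √(39.93² + 2·9.81·64.8)] / 9.81 = (39.93 + 53.53) / 9.81 = 9.528 s.
Horizontal distance: R = vₓ t = 33.15 × 9.528 = 315.9 m.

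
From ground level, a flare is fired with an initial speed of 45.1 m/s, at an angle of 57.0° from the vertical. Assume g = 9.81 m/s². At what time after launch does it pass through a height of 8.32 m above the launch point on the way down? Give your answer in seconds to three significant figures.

Resolve: vₓ = 45.10 sin 57.0° = 37.82 m/s and v_y0 = 45.10 cos 57.0° = 24.56 m/s.
Require v_y0 t − ½ g t² = 8.32, i.e. 4.905 t² − 24.56 t + 8.32 = 0.
t = [24.56 ± √(24.56² − 2·9.81·8.32)] / 9.81 = (24.56 ± 20.98) / 9.81, so t = 0.3654 s or t = 4.642 s.
The descending-branch root is 4.642 s.

4.64 s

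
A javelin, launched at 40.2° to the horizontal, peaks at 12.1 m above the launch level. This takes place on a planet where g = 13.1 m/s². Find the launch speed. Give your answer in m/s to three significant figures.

At the peak v_y = 0, so v_y0 = √(2gH) = √(2 × 13.1 × 12.1) = 17.81 m/s.
v_y0 = v₀ sin θ ⇒ v₀ = 17.81 / sin 40.2° = 27.59 m/s.

27.6 m/s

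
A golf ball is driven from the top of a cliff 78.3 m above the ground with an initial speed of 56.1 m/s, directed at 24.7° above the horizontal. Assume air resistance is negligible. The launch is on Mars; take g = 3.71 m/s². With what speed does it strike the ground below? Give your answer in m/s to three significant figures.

61.1 m/s

vₓ = 56.10 cos 24.7° = 50.97 m/s; v_y0 = 56.10 sin 24.7° = 23.44 m/s.
The projectile lands when y = 78.3 + (23.44) t − ½·3.71·t² = 0. Positive root: t = (23.44 + √(23.44² + 2·3.71·78.3)) / 3.71 = (23.44 + 33.62) / 3.71 = 15.38 s.
Vertical velocity at impact: v_y = v_y0 − g t = 23.44 − 3.71 × 15.38 = −33.62 m/s.
Speed: |v| = √(vₓ² + v_y²) = √(50.97² + 33.62²) = 61.06 m/s.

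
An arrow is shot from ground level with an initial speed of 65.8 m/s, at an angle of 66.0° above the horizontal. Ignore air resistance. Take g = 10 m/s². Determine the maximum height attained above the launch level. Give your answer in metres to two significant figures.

Horizontal component vₓ = 65.80 cos 66.0° = 26.76 m/s; vertical v_y0 = 65.80 sin 66.0° = 60.11 m/s.
At the apex v_y = 0, so H = v_y0²/(2g) = 60.11²/20.00 = 180.7 m.

180 m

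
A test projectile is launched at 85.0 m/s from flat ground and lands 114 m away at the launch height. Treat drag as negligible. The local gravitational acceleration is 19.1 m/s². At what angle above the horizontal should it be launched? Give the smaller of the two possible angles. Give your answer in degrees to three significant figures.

8.77°

R = v₀² sin 2θ / g gives sin 2θ = gR/v₀² = 19.1·114/85.0² = 0.3014.
2θ = 17.54° or 180° − 17.54° = 162.5°, so θ = 8.770° or 81.23°.
The smaller angle is 8.770°.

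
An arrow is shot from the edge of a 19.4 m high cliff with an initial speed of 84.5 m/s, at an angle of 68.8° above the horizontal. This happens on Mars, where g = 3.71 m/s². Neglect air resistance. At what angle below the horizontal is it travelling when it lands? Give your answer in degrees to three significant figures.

Resolve: vₓ = 84.50 cos 68.8° = 30.56 m/s and v_y0 = 84.50 sin 68.8° = 78.78 m/s.
Vertical motion (up positive, ground at y = 0): 1.855 t² − (78.78) t − 19.4 = 0, so t = (78.78 + √(78.78² + 2·3.71·19.4)) / 3.71 = (78.78 + 79.69) / 3.71 = 42.71 s.
At impact: v_y = v_y0 − g t = −79.69 m/s; vₓ = 30.56 m/s.
Angle below horizontal: arctan(|v_y|/vₓ) = arctan(79.69/30.56) = 69.02°.

69.0°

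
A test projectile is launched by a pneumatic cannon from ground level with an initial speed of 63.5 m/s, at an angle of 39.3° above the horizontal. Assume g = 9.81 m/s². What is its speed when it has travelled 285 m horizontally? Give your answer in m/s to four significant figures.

Components: vₓ = 63.50 cos 39.3° = 49.14 m/s, v_y0 = 63.50 sin 39.3° = 40.22 m/s.
At x = 285 m, t = x/vₓ = 285/49.14 = 5.800 s.
Vertical velocity there: v_y = v_y0 − g t = 40.22 − 9.81 × 5.800 = −16.68 m/s.
Speed: √(vₓ² + v_y²) = √(49.14² + 16.68²) = 51.89 m/s.

51.89 m/s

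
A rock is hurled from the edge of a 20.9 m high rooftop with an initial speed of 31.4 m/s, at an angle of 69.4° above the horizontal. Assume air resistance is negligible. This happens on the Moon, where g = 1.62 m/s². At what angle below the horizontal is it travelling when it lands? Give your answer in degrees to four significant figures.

Resolve: vₓ = 31.40 cos 69.4° = 11.05 m/s and v_y0 = 31.40 sin 69.4° = 29.39 m/s.
Vertical motion (up positive, ground at y = 0): 0.8100 t² − (29.39) t − 20.9 = 0, so t = (29.39 + √(29.39² + 2·1.62·20.9)) / 1.62 = (29.39 + 30.52) / 1.62 = 36.98 s.
At impact: v_y = v_y0 − g t = −30.52 m/s; vₓ = 11.05 m/s.
Angle below horizontal: arctan(|v_y|/vₓ) = arctan(30.52/11.05) = 70.10°.

70.10°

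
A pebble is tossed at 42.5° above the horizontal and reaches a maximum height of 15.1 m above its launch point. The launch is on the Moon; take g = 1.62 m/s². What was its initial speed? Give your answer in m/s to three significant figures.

10.4 m/s

At the peak v_y = 0, so v_y0 = √(2gH) = √(2 × 1.62 × 15.1) = 6.995 m/s.
v_y0 = v₀ sin θ ⇒ v₀ = 6.995 / sin 42.5° = 10.35 m/s.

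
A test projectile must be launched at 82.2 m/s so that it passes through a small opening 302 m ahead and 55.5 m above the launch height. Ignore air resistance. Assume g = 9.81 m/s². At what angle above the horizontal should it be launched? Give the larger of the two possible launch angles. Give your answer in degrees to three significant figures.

Trajectory: y = x tanθ − g x² (1 + tan²θ)/(2v₀²). With x = 302, y = 55.5, v₀ = 82.2, g = 9.81:
66.21 tan²θ − 302 tanθ + (121.7) = 0.
tanθ = [302 ± √(302² − 4 × 66.21 × (121.7))] / (2 × 66.21) = (302 ± 242.8) / 132.4, giving tanθ = 0.4468 or 4.115.
θ = 24.07° or 76.34°; the larger is 76.34°.

76.3°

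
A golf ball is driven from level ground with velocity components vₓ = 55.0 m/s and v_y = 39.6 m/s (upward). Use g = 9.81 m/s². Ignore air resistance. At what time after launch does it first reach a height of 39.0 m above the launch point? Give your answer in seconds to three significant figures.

1.15 s

Set y = v_y0 t − ½ g t² = 39.0: 4.905 t² − 39.60 t + 39.0 = 0.
Quadratic formula: t = (39.60 ± √802.98) / 9.81 = (39.60 ± 28.34) / 9.81 → t = 1.148 s or 6.925 s.
The first (ascending) time is 1.148 s.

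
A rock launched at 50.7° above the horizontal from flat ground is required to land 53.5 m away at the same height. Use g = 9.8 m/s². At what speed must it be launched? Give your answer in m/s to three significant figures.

23.1 m/s

On level ground R = v₀² sin 2θ / g ⇒ v₀ = √(gR / sin 2θ).
v₀ = √(9.80 × 53.5 / sin 101.4°) = √(524.3 / 0.9803) = √534.85 = 23.13 m/s.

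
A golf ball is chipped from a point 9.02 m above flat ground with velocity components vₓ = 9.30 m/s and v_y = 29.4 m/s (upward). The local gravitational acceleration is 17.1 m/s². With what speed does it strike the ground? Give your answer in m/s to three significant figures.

The projectile lands when y = 9.02 + (29.40) t − ½·17.1·t² = 0. Positive root: t = (29.40 + √(29.40² + 2·17.1·9.02)) / 17.1 = (29.40 + 34.25) / 17.1 = 3.722 s.
Vertical velocity at impact: v_y = v_y0 − g t = 29.40 − 17.1 × 3.722 = −34.25 m/s.
Speed: |v| = √(vₓ² + v_y²) = √(9.300² + 34.25²) = 35.49 m/s.

35.5 m/s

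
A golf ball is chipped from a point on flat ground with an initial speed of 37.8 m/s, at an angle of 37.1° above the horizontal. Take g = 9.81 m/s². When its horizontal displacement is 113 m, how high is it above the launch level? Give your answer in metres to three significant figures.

16.6 m

Horizontal component vₓ = 37.80 cos 37.1° = 30.15 m/s; vertical v_y0 = 37.80 sin 37.1° = 22.80 m/s.
At x = 113 m, t = x/vₓ = 113/30.15 = 3.748 s.
Height: y = v_y0 t − ½ g t² = 22.80 × 3.748 − 4.905 × 3.748² = 85.46 − 68.91 = 16.55 m.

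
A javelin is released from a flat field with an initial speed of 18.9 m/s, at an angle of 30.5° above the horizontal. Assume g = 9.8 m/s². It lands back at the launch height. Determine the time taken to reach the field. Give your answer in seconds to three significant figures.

Components: vₓ = 18.90 cos 30.5° = 16.28 m/s, v_y0 = 18.90 sin 30.5° = 9.592 m/s.
It returns to y = 0 when t = 2 v_y0 / g = 2(9.592)/9.80 = 1.958 s.

1.96 s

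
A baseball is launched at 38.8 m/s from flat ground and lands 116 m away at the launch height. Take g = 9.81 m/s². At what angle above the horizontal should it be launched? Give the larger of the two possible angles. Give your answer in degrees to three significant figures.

From R = (v₀²/g) sin 2θ: sin 2θ = 9.81 × 116 / 1505.4 = 0.7559.
2θ = 49.10° or 180° − 49.10° = 130.9°, so θ = 24.55° or 65.45°.
The larger angle is 65.45°.

65.4°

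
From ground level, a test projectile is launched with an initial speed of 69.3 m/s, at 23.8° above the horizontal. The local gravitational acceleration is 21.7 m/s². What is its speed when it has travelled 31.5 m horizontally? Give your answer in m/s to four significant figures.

Horizontal component vₓ = 69.30 cos 23.8° = 63.41 m/s; vertical v_y0 = 69.30 sin 23.8° = 27.97 m/s.
x = vₓ t ⇒ t = 31.5/63.41 = 0.4968 s.
Vertical velocity there: v_y = v_y0 − g t = 27.97 − 21.7 × 0.4968 = 17.19 m/s.
Speed: √(vₓ² + v_y²) = √(63.41² + 17.19²) = 65.69 m/s.

65.69 m/s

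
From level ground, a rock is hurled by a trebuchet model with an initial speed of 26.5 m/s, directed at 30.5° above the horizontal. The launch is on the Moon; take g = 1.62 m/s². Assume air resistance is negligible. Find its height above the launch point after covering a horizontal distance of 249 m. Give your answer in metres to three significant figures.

Resolve: vₓ = 26.50 cos 30.5° = 22.83 m/s and v_y0 = 26.50 sin 30.5° = 13.45 m/s.
At x = 249 m, t = x/vₓ = 249/22.83 = 10.91 s.
Height: y = v_y0 t − ½ g t² = 13.45 × 10.91 − 0.8100 × 10.91² = 146.7 − 96.33 = 50.34 m.

50.3 m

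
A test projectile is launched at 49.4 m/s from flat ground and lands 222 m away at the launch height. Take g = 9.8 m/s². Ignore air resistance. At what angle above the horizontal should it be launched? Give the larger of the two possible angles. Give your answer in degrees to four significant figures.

58.47°

R = v₀² sin 2θ / g gives sin 2θ = gR/v₀² = 9.80·222/49.4² = 0.8915.
2θ = 63.06° or 180° − 63.06° = 116.9°, so θ = 31.53° or 58.47°.
The larger angle is 58.47°.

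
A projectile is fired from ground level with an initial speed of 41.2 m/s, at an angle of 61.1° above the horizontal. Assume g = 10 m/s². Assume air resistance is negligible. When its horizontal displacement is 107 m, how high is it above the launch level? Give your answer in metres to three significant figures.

Resolve: vₓ = 41.20 cos 61.1° = 19.91 m/s and v_y0 = 41.20 sin 61.1° = 36.07 m/s.
At x = 107 m, t = x/vₓ = 107/19.91 = 5.374 s.
Height: y = v_y0 t − ½ g t² = 36.07 × 5.374 − 5.000 × 5.374² = 193.8 − 144.4 = 49.44 m.

49.4 m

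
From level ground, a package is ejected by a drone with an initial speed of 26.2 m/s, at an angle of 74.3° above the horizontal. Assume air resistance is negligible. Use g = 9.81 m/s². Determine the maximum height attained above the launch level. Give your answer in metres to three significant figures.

32.4 m

Horizontal component vₓ = 26.20 cos 74.3° = 7.090 m/s; vertical v_y0 = 26.20 sin 74.3° = 25.22 m/s.
Peak height H = v_y0² / (2g) = 636.18 / 19.62 = 32.42 m.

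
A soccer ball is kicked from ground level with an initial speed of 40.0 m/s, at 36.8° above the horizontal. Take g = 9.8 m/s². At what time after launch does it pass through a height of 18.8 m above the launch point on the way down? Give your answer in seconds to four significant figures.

Components: vₓ = 40.00 cos 36.8° = 32.03 m/s, v_y0 = 40.00 sin 36.8° = 23.96 m/s.
Require v_y0 t − ½ g t² = 18.8, i.e. 4.900 t² − 23.96 t + 18.8 = 0.
t = [23.96 ± √(23.96² − 2·9.80·18.8)] / 9.80 = (23.96 ± 14.34) / 9.80, so t = 0.9817 s or t = 3.908 s.
The descending-branch root is 3.908 s.

3.908 s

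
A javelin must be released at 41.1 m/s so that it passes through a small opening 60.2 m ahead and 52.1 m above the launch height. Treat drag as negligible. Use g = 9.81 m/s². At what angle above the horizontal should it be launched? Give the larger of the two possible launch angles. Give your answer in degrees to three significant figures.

Trajectory: y = x tanθ − g x² (1 + tan²θ)/(2v₀²). With x = 60.2, y = 52.1, v₀ = 41.1, g = 9.81:
10.52 tan²θ − 60.2 tanθ + (62.62) = 0.
tanθ = [60.2 ± √(60.2² − 4 × 10.52 × (62.62))] / (2 × 10.52) = (60.2 ± 31.43) / 21.05, giving tanθ = 1.367 or 4.354.
θ = 53.81° or 77.06°; the larger is 77.06°.

77.1°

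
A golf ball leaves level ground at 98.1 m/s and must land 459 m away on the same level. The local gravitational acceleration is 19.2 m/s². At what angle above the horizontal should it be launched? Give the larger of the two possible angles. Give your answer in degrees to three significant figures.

Level-ground range R = v₀² sin(2θ)/g ⇒ sin(2θ) = gR/v₀² = 19.2 × 459 / 98.1² = 0.9157.
2θ = 66.31° or 180° − 66.31° = 113.7°, so θ = 33.16° or 56.84°.
The larger angle is 56.84°.

56.8°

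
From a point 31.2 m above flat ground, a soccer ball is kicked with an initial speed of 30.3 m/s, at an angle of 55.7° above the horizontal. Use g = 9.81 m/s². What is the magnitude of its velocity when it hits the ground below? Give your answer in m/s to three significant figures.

39.1 m/s

vₓ = 30.30 cos 55.7° = 17.07 m/s; v_y0 = 30.30 sin 55.7° = 25.03 m/s.
With up positive and y = 0 at the ground: y(t) = 31.2 + (25.03) t − 4.905 t². Setting y = 0 and taking the positive root: t = [25.03 + √(25.03² + 2·9.81·31.2)] / 9.81 = (25.03 + 35.19) / 9.81 = 6.139 s.
Vertical velocity at impact: v_y = v_y0 − g t = 25.03 − 9.81 × 6.139 = −35.19 m/s.
Speed: |v| = √(vₓ² + v_y²) = √(17.07² + 35.19²) = 39.12 m/s.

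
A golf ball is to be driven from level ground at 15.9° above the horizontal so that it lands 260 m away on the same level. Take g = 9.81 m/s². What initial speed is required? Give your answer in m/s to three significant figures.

Level-ground range: R = v₀² sin(2θ)/g, so v₀ = √(gR / sin 2θ).
v₀ = √(9.81 × 260 / sin 31.80°) = √(2551 / 0.5270) = √4840.3 = 69.57 m/s.

69.6 m/s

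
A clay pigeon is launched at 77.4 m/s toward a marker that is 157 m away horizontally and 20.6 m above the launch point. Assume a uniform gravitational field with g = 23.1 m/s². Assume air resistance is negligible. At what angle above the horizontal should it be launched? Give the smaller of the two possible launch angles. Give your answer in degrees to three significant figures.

27.2°

Trajectory: y = x tanθ − g x² (1 + tan²θ)/(2v₀²). With x = 157, y = 20.6, v₀ = 77.4, g = 23.1:
47.52 tan²θ − 157 tanθ + (68.12) = 0.
tanθ = [157 ± √(157² − 4 × 47.52 × (68.12))] / (2 × 47.52) = (157 ± 108.2) / 95.05, giving tanθ = 0.5138 or 2.790.
θ = 27.19° or 70.28°; the smaller is 27.19°.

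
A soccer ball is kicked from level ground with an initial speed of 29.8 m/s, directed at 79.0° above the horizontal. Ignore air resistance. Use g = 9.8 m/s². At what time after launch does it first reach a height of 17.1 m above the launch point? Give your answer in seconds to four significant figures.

0.6568 s

Components: vₓ = 29.80 cos 79.0° = 5.686 m/s, v_y0 = 29.80 sin 79.0° = 29.25 m/s.
Height y(t) = 29.25 t − 4.900 t² = 17.1 gives 4.900 t² − 29.25 t + 17.1 = 0.
Quadratic formula: t = (29.25 ± √520.55) / 9.80 = (29.25 ± 22.82) / 9.80 → t = 0.6568 s or 5.313 s.
The first (ascending) time is 0.6568 s.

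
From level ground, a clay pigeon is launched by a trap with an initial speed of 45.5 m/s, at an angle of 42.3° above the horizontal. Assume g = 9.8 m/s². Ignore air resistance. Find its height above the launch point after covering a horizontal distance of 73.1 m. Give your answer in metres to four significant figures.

Horizontal component vₓ = 45.50 cos 42.3° = 33.65 m/s; vertical v_y0 = 45.50 sin 42.3° = 30.62 m/s.
At x = 73.1 m, t = x/vₓ = 73.1/33.65 = 2.172 s.
Height: y = v_y0 t − ½ g t² = 30.62 × 2.172 − 4.900 × 2.172² = 66.52 − 23.12 = 43.40 m.

43.40 m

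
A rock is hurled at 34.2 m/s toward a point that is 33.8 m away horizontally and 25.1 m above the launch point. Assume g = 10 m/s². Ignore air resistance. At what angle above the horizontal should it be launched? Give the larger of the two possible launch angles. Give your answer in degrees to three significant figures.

Trajectory: y = x tanθ − g x² (1 + tan²θ)/(2v₀²). With x = 33.8, y = 25.1, v₀ = 34.2, g = 10.0:
4.884 tan²θ − 33.8 tanθ + (29.98) = 0.
tanθ = [33.8 ± √(33.8² − 4 × 4.884 × (29.98))] / (2 × 4.884) = (33.8 ± 23.59) / 9.767, giving tanθ = 1.045 or 5.876.
θ = 46.26° or 80.34°; the larger is 80.34°.

80.3°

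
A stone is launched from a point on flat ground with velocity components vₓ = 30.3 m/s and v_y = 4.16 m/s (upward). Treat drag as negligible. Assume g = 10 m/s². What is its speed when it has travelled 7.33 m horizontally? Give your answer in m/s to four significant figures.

30.35 m/s

Time to reach x = 7.33 m: t = x/vₓ = 7.33/30.30 = 0.2419 s.
Vertical velocity there: v_y = v_y0 − g t = 4.160 − 10.0 × 0.2419 = 1.741 m/s.
Speed: √(vₓ² + v_y²) = √(30.30² + 1.741²) = 30.35 m/s.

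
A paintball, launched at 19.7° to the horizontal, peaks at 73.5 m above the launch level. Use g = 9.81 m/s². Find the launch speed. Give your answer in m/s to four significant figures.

112.7 m/s

At the peak v_y = 0, so v_y0 = √(2gH) = √(2 × 9.81 × 73.5) = 37.97 m/s.
v_y0 = v₀ sin θ ⇒ v₀ = 37.97 / sin 19.7° = 112.7 m/s.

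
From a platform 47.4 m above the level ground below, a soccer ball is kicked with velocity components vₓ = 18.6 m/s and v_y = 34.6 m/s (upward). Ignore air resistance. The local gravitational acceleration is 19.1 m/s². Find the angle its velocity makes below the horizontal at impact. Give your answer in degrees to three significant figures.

With up positive and y = 0 at the ground: y(t) = 47.4 + (34.60) t − 9.550 t². Setting y = 0 and taking the positive root: t = [34.60 + √(34.60² + 2·19.1·47.4)] / 19.1 = (34.60 + 54.84) / 19.1 = 4.683 s.
At impact: v_y = v_y0 − g t = −54.84 m/s; vₓ = 18.60 m/s.
Angle below horizontal: arctan(|v_y|/vₓ) = arctan(54.84/18.60) = 71.27°.

71.3°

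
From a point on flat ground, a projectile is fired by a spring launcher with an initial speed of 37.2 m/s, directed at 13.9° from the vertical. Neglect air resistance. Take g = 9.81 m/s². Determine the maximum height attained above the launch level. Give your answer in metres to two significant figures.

66 m

vₓ = 37.20 sin 13.9° = 8.936 m/s; v_y0 = 37.20 cos 13.9° = 36.11 m/s.
At the apex v_y = 0, so H = v_y0²/(2g) = 36.11²/19.62 = 66.46 m.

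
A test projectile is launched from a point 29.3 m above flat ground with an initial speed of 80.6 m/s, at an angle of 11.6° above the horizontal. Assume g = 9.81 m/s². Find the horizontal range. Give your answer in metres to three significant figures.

Resolve: vₓ = 80.60 cos 11.6° = 78.95 m/s and v_y0 = 80.60 sin 11.6° = 16.21 m/s.
Vertical motion (up positive, ground at y = 0): 4.905 t² − (16.21) t − 29.3 = 0, so t = (16.21 + √(16.21² + 2·9.81·29.3)) / 9.81 = (16.21 + 28.94) / 9.81 = 4.602 s.
Horizontal distance: R = vₓ t = 78.95 × 4.602 = 363.4 m.

363 m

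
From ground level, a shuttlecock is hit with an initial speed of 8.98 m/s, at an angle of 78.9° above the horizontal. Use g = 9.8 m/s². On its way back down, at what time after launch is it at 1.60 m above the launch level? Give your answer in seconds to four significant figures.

Horizontal component vₓ = 8.980 cos 78.9° = 1.729 m/s; vertical v_y0 = 8.980 sin 78.9° = 8.812 m/s.
Height y(t) = 8.812 t − 4.900 t² = 1.60 gives 4.900 t² − 8.812 t + 1.60 = 0.
t = [8.812 ± √(8.812² − 2·9.80·1.60)] / 9.80 = (8.812 ± 6.804) / 9.80, so t = 0.2049 s or t = 1.593 s.
The descending-branch root is 1.593 s.

1.593 s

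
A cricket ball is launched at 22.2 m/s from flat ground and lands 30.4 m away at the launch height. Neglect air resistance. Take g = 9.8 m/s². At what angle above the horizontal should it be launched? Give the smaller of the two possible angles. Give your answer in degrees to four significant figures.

18.60°

Level-ground range R = v₀² sin(2θ)/g ⇒ sin(2θ) = gR/v₀² = 9.80 × 30.4 / 22.2² = 0.6045.
2θ = 37.19° or 180° − 37.19° = 142.8°, so θ = 18.60° or 71.40°.
The smaller angle is 18.60°.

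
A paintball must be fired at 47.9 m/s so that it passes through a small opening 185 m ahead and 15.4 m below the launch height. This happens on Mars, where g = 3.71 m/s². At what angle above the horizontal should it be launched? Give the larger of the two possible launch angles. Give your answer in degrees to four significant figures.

Trajectory: y = x tanθ − g x² (1 + tan²θ)/(2v₀²). With x = 185, y = −15.4, v₀ = 47.9, g = 3.71:
27.67 tan²θ − 185 tanθ + (12.27) = 0.
tanθ = [185 ± √(185² − 4 × 27.67 × (12.27))] / (2 × 27.67) = (185 ± 181.3) / 55.34, giving tanθ = 0.06700 or 6.619.
θ = 3.833° or 81.41°; the larger is 81.41°.

81.41°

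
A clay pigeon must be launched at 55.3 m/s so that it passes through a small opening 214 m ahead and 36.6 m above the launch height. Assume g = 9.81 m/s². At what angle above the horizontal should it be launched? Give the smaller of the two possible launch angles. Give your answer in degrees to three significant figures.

33.7°

Trajectory: y = x tanθ − g x² (1 + tan²θ)/(2v₀²). With x = 214, y = 36.6, v₀ = 55.3, g = 9.81:
73.45 tan²θ − 214 tanθ + (110.1) = 0.
tanθ = [214 ± √(214² − 4 × 73.45 × (110.1))] / (2 × 73.45) = (214 ± 116.0) / 146.9, giving tanθ = 0.6670 or 2.246.
θ = 33.70° or 66.00°; the smaller is 33.70°.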